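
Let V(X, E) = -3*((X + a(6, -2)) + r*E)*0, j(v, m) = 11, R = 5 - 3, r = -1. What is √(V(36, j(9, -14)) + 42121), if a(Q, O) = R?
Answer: √42121 ≈ 205.23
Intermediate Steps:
R = 2
a(Q, O) = 2
V(X, E) = 0 (V(X, E) = -3*((X + 2) - E)*0 = -3*((2 + X) - E)*0 = -3*(2 + X - E)*0 = (-6 - 3*X + 3*E)*0 = 0)
√(V(36, j(9, -14)) + 42121) = √(0 + 42121) = √42121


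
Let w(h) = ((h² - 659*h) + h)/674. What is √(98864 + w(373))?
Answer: √44839892894/674 ≈ 314.18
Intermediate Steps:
w(h) = -329*h/337 + h²/674 (w(h) = (h² - 658*h)*(1/674) = -329*h/337 + h²/674)
√(98864 + w(373)) = √(98864 + (1/674)*373*(-658 + 373)) = √(98864 + (1/674)*373*(-285)) = √(98864 - 106305/674) = √(66528031/674) = √44839892894/674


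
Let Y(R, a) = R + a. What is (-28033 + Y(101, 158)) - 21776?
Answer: -49550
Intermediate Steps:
(-28033 + Y(101, 158)) - 21776 = (-28033 + (101 + 158)) - 21776 = (-28033 + 259) - 21776 = -27774 - 21776 = -49550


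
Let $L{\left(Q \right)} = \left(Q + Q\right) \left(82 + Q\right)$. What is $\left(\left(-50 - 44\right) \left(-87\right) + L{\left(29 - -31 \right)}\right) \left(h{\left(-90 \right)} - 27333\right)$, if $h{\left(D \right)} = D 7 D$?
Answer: $740577006$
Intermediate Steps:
$h{\left(D \right)} = 7 D^{2}$ ($h{\left(D \right)} = 7 D D = 7 D^{2}$)
$L{\left(Q \right)} = 2 Q \left(82 + Q\right)$
$\left(\left(-50 - 44\right) \left(-87\right) + L{\left(29 - -31 \right)}\right) \left(h{\left(-90 \right)} - 27333\right) = \left(\left(-50 - 44\right) \left(-87\right) + 2 \left(29 - -31\right) \left(82 + \left(29 - -31\right)\right)\right) \left(7 \left(-90\right)^{2} - 27333\right) = \left(\left(-94\right) \left(-87\right) + 2 \left(29 + 31\right) \left(82 + \left(29 + 31\right)\right)\right) \left(7 \cdot 8100 - 27333\right) = \left(8178 + 2 \cdot 60 \left(82 + 60\right)\right) \left(56700 - 27333\right) = \left(8178 + 2 \cdot 60 \cdot 142\right) 29367 = \left(8178 + 17040\right) 29367 = 25218 \cdot 29367 = 740577006$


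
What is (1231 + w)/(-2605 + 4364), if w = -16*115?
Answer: -609/1759 ≈ -0.34622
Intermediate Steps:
w = -1840
(1231 + w)/(-2605 + 4364) = (1231 - 1840)/(-2605 + 4364) = -609/1759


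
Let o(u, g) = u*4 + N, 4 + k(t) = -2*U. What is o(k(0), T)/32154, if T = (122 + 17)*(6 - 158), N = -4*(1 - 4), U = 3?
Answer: -14/16077 ≈ -0.00087081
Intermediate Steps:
k(t) = -10 (k(t) = -4 - 2*3 = -4 - 6 = -10)
N = 12 (N = -4*(-3) = 12)
T = -21128 (T = 139*(-152) = -21128)
o(u, g) = 12 + 4*u (o(u, g) = u*4 + 12 = 4*u + 12 = 12 + 4*u)
o(k(0), T)/32154 = (12 + 4*(-10))/32154 = (12 - 40)*(1/32154) = -28*1/32154 = -14/16077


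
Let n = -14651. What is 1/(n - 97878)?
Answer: -1/112529 ≈ -8.8866e-6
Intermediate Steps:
1/(n - 97878) = 1/(-14651 - 97878) = 1/(-112529) = -1/112529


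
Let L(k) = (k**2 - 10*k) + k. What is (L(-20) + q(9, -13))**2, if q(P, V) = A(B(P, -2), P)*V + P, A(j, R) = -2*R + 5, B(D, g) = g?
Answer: 574564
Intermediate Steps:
L(k) = k**2 - 9*k
A(j, R) = 5 - 2*R
q(P, V) = P + V*(5 - 2*P) (q(P, V) = (5 - 2*P)*V + P = V*(5 - 2*P) + P = P + V*(5 - 2*P))
(L(-20) + q(9, -13))**2 = (-20*(-9 - 20) + (9 - 1*(-13)*(-5 + 2*9)))**2 = (-20*(-29) + (9 - 1*(-13)*(-5 + 18)))**2 = (580 + (9 - 1*(-13)*13))**2 = (580 + (9 + 169))**2 = (580 + 178)**2 = 758**2 = 574564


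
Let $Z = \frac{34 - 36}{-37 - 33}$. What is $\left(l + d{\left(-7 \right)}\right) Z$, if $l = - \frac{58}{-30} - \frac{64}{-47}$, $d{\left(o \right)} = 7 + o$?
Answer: $\frac{2323}{24675} \approx 0.094144$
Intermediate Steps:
$l = \frac{2323}{705}$ ($l = \left(-58\right) \left(- \frac{1}{30}\right) - - \frac{64}{47} = \frac{29}{15} + \frac{64}{47} = \frac{2323}{705} \approx 3.295$)
$Z = \frac{1}{35}$ ($Z = - \frac{2}{-70} = \left(-2\right) \left(- \frac{1}{70}\right) = \frac{1}{35} \approx 0.028571$)
$\left(l + d{\left(-7 \right)}\right) Z = \left(\frac{2323}{705} + \left(7 - 7\right)\right) \frac{1}{35} = \left(\frac{2323}{705} + 0\right) \frac{1}{35} = \frac{2323}{705} \cdot \frac{1}{35} = \frac{2323}{24675}$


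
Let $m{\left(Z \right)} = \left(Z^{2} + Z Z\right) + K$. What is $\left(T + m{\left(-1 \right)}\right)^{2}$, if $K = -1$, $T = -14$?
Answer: $169$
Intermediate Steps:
$m{\left(Z \right)} = -1 + 2 Z^{2}$ ($m{\left(Z \right)} = \left(Z^{2} + Z Z\right) - 1 = \left(Z^{2} + Z^{2}\right) - 1 = 2 Z^{2} - 1 = -1 + 2 Z^{2}$)
$\left(T + m{\left(-1 \right)}\right)^{2} = \left(-14 - \left(1 - 2 \left(-1\right)^{2}\right)\right)^{2} = \left(-14 + \left(-1 + 2 \cdot 1\right)\right)^{2} = \left(-14 + \left(-1 + 2\right)\right)^{2} = \left(-14 + 1\right)^{2} = \left(-13\right)^{2} = 169$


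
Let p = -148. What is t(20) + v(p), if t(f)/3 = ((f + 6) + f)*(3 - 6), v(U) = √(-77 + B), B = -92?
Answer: -414 + 13*I ≈ -414.0 + 13.0*I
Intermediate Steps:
v(U) = 13*I (v(U) = √(-77 - 92) = √(-169) = 13*I)
t(f) = -54 - 18*f (t(f) = 3*(((f + 6) + f)*(3 - 6)) = 3*(((6 + f) + f)*(-3)) = 3*((6 + 2*f)*(-3)) = 3*(-18 - 6*f) = -54 - 18*f)
t(20) + v(p) = (-54 - 18*20) + 13*I = (-54 - 360) + 13*I = -414 + 13*I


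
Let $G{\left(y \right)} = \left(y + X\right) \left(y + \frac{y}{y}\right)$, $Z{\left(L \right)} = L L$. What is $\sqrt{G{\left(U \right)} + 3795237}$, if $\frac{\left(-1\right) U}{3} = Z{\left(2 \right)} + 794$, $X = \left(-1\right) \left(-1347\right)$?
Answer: $2 \sqrt{1575177} \approx 2510.1$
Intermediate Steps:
$X = 1347$
$Z{\left(L \right)} = L^{2}$
$U = -2394$ ($U = - 3 \left(2^{2} + 794\right) = - 3 \left(4 + 794\right) = \left(-3\right) 798 = -2394$)
$G{\left(y \right)} = \left(1 + y\right) \left(1347 + y\right)$ ($G{\left(y \right)} = \left(y + 1347\right) \left(y + \frac{y}{y}\right) = \left(1347 + y\right) \left(y + 1\right) = \left(1347 + y\right) \left(1 + y\right) = \left(1 + y\right) \left(1347 + y\right)$)
$\sqrt{G{\left(U \right)} + 3795237} = \sqrt{\left(1347 + \left(-2394\right)^{2} + 1348 \left(-2394\right)\right) + 3795237} = \sqrt{\left(1347 + 5731236 - 3227112\right) + 3795237} = \sqrt{2505471 + 3795237} = \sqrt{6300708} = 2 \sqrt{1575177}$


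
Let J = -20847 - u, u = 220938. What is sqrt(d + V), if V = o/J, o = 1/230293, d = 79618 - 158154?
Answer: I*sqrt(3006103591341807125356005)/6186821445 ≈ 280.24*I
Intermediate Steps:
d = -78536
o = 1/230293 ≈ 4.3423e-6
J = -241785 (J = -20847 - 1*220938 = -20847 - 220938 = -241785)
V = -1/55681393005 (V = (1/230293)/(-241785) = (1/230293)*(-1/241785) = -1/55681393005 ≈ -1.7959e-11)
sqrt(d + V) = sqrt(-78536 - 1/55681393005) = sqrt(-4372993881040681/55681393005) = I*sqrt(3006103591341807125356005)/6186821445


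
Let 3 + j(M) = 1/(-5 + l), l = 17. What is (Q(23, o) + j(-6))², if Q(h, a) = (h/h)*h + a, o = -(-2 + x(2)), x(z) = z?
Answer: 58081/144 ≈ 403.34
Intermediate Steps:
o = 0 (o = -(-2 + 2) = -1*0 = 0)
Q(h, a) = a + h (Q(h, a) = 1*h + a = h + a = a + h)
j(M) = -35/12 (j(M) = -3 + 1/(-5 + 17) = -3 + 1/12 = -35/12)
(Q(23, o) + j(-6))² = ((0 + 23) - 35/12)² = (23 - 35/12)² = (241/12)² = 58081/144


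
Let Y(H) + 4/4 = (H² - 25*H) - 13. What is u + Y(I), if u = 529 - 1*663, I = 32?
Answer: 76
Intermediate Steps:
Y(H) = -14 + H² - 25*H (Y(H) = -1 + ((H² - 25*H) - 13) = -1 + (-13 + H² - 25*H) = -14 + H² - 25*H)
u = -134 (u = 529 - 663 = -134)
u + Y(I) = -134 + (-14 + 32² - 25*32) = -134 + (-14 + 1024 - 800) = -134 + 210 = 76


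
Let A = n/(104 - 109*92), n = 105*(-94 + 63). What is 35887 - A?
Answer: 118713111/3308 ≈ 35887.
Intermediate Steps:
n = -3255 (n = 105*(-31) = -3255)
A = 1085/3308 (A = -3255/(104 - 109*92) = -3255/(104 - 10028) = -3255/(-9924) = -3255*(-1/9924) = 1085/3308 ≈ 0.32799)
35887 - A = 35887 - 1*1085/3308 = 35887 - 1085/3308 = 118713111/3308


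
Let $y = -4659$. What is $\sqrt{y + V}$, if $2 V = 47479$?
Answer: $\frac{\sqrt{76322}}{2} \approx 138.13$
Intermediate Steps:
$V = \frac{47479}{2}$ ($V = \frac{1}{2} \cdot 47479 = \frac{47479}{2} \approx 23740.0$)
$\sqrt{y + V} = \sqrt{-4659 + \frac{47479}{2}} = \sqrt{\frac{38161}{2}} = \frac{\sqrt{76322}}{2}$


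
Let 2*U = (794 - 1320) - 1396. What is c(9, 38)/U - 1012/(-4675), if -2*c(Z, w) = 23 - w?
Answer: 170449/816850 ≈ 0.20867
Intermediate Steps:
U = -961 (U = ((794 - 1320) - 1396)/2 = (-526 - 1396)/2 = (½)*(-1922) = -961)
c(Z, w) = -23/2 + w/2 (c(Z, w) = -(23 - w)/2 = -23/2 + w/2)
c(9, 38)/U - 1012/(-4675) = (-23/2 + (½)*38)/(-961) - 1012/(-4675) = (-23/2 + 19)*(-1/961) - 1012*(-1/4675) = (15/2)*(-1/961) + 92/425 = -15/1922 + 92/425 = 170449/816850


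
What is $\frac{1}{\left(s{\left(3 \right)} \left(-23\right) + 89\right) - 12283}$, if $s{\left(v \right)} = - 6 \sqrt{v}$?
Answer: $- \frac{6097}{74318252} - \frac{69 \sqrt{3}}{74318252} \approx -8.3647 \cdot 10^{-5}$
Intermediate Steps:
$\frac{1}{\left(s{\left(3 \right)} \left(-23\right) + 89\right) - 12283} = \frac{1}{\left(- 6 \sqrt{3} \left(-23\right) + 89\right) - 12283} = \frac{1}{\left(138 \sqrt{3} + 89\right) - 12283} = \frac{1}{\left(89 + 138 \sqrt{3}\right) - 12283} = \frac{1}{-12194 + 138 \sqrt{3}}$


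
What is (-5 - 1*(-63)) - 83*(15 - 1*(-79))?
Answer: -7744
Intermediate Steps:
(-5 - 1*(-63)) - 83*(15 - 1*(-79)) = (-5 + 63) - 83*(15 + 79) = 58 - 83*94 = 58 - 7802 = -7744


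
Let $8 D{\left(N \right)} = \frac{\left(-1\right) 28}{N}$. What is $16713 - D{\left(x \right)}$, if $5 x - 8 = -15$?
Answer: $\frac{33421}{2} \approx 16711.0$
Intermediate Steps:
$x = - \frac{7}{5}$ ($x = \frac{8}{5} + \frac{1}{5} \left(-15\right) = \frac{8}{5} - 3 = - \frac{7}{5} \approx -1.4$)
$D{\left(N \right)} = - \frac{7}{2 N}$ ($D{\left(N \right)} = \frac{\left(-1\right) 28 \frac{1}{N}}{8} = \frac{\left(-28\right) \frac{1}{N}}{8} = - \frac{7}{2 N}$)
$16713 - D{\left(x \right)} = 16713 - - \frac{7}{2 \left(- \frac{7}{5}\right)} = 16713 - \left(- \frac{7}{2}\right) \left(- \frac{5}{7}\right) = 16713 - \frac{5}{2} = \frac{33421}{2}$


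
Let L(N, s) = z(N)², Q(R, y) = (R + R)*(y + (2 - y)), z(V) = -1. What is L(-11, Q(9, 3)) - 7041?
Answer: -7040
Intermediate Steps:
Q(R, y) = 4*R (Q(R, y) = (2*R)*2 = 4*R)
L(N, s) = 1 (L(N, s) = (-1)² = 1)
L(-11, Q(9, 3)) - 7041 = 1 - 7041 = -7040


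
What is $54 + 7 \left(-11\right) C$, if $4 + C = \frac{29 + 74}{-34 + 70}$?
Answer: $\frac{5101}{36} \approx 141.69$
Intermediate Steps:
$C = - \frac{41}{36}$ ($C = -4 + \frac{29 + 74}{-34 + 70} = -4 + \frac{103}{36} = - \frac{41}{36} \approx -1.1389$)
$54 + 7 \left(-11\right) C = 54 + 7 \left(-11\right) \left(- \frac{41}{36}\right) = 54 - - \frac{3157}{36} = 54 + \frac{3157}{36} = \frac{5101}{36}$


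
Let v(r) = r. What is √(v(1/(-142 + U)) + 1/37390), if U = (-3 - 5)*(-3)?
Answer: I*√10277800590/1103005 ≈ 0.091912*I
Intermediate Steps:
U = 24 (U = -8*(-3) = 24)
√(v(1/(-142 + U)) + 1/37390) = √(1/(-142 + 24) + 1/37390) = √(1/(-118) + 1/37390) = √(-1/118 + 1/37390) = √(-9318/1103005) = I*√10277800590/1103005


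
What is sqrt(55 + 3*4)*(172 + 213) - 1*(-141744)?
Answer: 141744 + 385*sqrt(67) ≈ 1.4490e+5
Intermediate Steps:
sqrt(55 + 3*4)*(172 + 213) - 1*(-141744) = sqrt(55 + 12)*385 + 141744 = sqrt(67)*385 + 141744 = 385*sqrt(67) + 141744 = 141744 + 385*sqrt(67)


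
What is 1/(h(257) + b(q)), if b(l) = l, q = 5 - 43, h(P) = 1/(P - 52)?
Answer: -205/7789 ≈ -0.026319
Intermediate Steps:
h(P) = 1/(-52 + P)
q = -38
1/(h(257) + b(q)) = 1/(1/(-52 + 257) - 38) = 1/(1/205 - 38) = 1/(-7789/205) = -205/7789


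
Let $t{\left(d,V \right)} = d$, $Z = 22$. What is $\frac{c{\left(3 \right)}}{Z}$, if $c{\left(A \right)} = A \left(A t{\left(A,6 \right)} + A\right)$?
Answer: $\frac{18}{11} \approx 1.6364$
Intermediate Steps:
$c{\left(A \right)} = A \left(A + A^{2}\right)$ ($c{\left(A \right)} = A \left(A A + A\right) = A \left(A^{2} + A\right) = A \left(A + A^{2}\right)$)
$\frac{c{\left(3 \right)}}{Z} = \frac{3^{2} \left(1 + 3\right)}{22} = \frac{9 \cdot 4}{22} = \frac{1}{22} \cdot 36 = \frac{18}{11}$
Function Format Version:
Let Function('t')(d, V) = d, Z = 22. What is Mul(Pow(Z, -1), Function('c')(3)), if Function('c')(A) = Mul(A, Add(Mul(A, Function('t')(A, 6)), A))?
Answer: Rational(18, 11) ≈ 1.6364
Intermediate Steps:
Function('c')(A) = Mul(A, Add(A, Pow(A, 2))) (Function('c')(A) = Mul(A, Add(Mul(A, A), A)) = Mul(A, Add(Pow(A, 2), A)) = Mul(A, Add(A, Pow(A, 2))))
Mul(Pow(Z, -1), Function('c')(3)) = Mul(Pow(22, -1), Mul(Pow(3, 2), Add(1, 3))) = Mul(Rational(1, 22), Mul(9, 4)) = Mul(Rational(1, 22), 36) = Rational(18, 11)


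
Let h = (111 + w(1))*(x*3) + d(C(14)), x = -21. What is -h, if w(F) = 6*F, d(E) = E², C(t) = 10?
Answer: 7271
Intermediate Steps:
h = -7271 (h = (111 + 6*1)*(-21*3) + 10² = (111 + 6)*(-63) + 100 = 117*(-63) + 100 = -7371 + 100 = -7271)
-h = -1*(-7271) = 7271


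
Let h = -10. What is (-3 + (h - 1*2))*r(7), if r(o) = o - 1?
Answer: -90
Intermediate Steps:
r(o) = -1 + o
(-3 + (h - 1*2))*r(7) = (-3 + (-10 - 1*2))*(-1 + 7) = (-3 + (-10 - 2))*6 = (-3 - 12)*6 = -15*6 = -90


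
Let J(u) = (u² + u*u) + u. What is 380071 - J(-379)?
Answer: 93168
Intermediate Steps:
J(u) = u + 2*u² (J(u) = (u² + u²) + u = 2*u² + u = u + 2*u²)
380071 - J(-379) = 380071 - (-379)*(1 + 2*(-379)) = 380071 - (-379)*(1 - 758) = 380071 - (-379)*(-757) = 380071 - 1*286903 = 380071 - 286903 = 93168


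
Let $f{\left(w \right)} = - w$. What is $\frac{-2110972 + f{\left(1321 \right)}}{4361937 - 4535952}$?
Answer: $\frac{2112293}{174015} \approx 12.139$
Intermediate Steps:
$\frac{-2110972 + f{\left(1321 \right)}}{4361937 - 4535952} = \frac{-2110972 - 1321}{4361937 - 4535952} = \frac{-2110972 - 1321}{-174015} = \left(-2112293\right) \left(- \frac{1}{174015}\right) = \frac{2112293}{174015}$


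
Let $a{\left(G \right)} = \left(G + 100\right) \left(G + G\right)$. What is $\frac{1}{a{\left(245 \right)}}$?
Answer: $\frac{1}{169050} \approx 5.9154 \cdot 10^{-6}$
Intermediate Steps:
$a{\left(G \right)} = 2 G \left(100 + G\right)$ ($a{\left(G \right)} = \left(100 + G\right) 2 G = 2 G \left(100 + G\right)$)
$\frac{1}{a{\left(245 \right)}} = \frac{1}{2 \cdot 245 \left(100 + 245\right)} = \frac{1}{2 \cdot 245 \cdot 345} = \frac{1}{169050}$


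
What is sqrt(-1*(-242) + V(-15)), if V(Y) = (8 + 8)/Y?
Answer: sqrt(54210)/15 ≈ 15.522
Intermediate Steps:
V(Y) = 16/Y
sqrt(-1*(-242) + V(-15)) = sqrt(-1*(-242) + 16/(-15)) = sqrt(242 + 16*(-1/15)) = sqrt(242 - 16/15) = sqrt(3614/15) = sqrt(54210)/15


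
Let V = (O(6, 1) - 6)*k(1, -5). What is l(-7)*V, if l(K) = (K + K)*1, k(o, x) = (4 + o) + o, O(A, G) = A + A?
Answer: -504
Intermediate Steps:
O(A, G) = 2*A
k(o, x) = 4 + 2*o
l(K) = 2*K (l(K) = (2*K)*1 = 2*K)
V = 36 (V = (2*6 - 6)*(4 + 2*1) = (12 - 6)*(4 + 2) = 6*6 = 36)
l(-7)*V = (2*(-7))*36 = -14*36 = -504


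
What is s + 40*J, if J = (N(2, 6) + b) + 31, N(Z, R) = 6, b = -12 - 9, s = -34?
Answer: 606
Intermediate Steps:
b = -21
J = 16 (J = (6 - 21) + 31 = -15 + 31 = 16)
s + 40*J = -34 + 40*16 = -34 + 640 = 606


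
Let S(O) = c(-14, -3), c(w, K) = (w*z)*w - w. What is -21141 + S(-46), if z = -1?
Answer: -21323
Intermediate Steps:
c(w, K) = -w - w² (c(w, K) = (w*(-1))*w - w = (-w)*w - w = -w² - w = -w - w²)
S(O) = -182 (S(O) = -14*(-1 - 1*(-14)) = -14*(-1 + 14) = -14*13 = -182)
-21141 + S(-46) = -21141 - 182 = -21323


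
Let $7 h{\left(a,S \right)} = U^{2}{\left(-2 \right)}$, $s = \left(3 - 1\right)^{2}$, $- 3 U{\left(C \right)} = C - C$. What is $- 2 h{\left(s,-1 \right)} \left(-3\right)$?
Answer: $0$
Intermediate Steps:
$U{\left(C \right)} = 0$ ($U{\left(C \right)} = - \frac{C - C}{3} = \left(- \frac{1}{3}\right) 0 = 0$)
$s = 4$ ($s = 2^{2} = 4$)
$h{\left(a,S \right)} = 0$ ($h{\left(a,S \right)} = \frac{0^{2}}{7} = \frac{1}{7} \cdot 0 = 0$)
$- 2 h{\left(s,-1 \right)} \left(-3\right) = \left(-2\right) 0 \left(-3\right) = 0 \left(-3\right) = 0$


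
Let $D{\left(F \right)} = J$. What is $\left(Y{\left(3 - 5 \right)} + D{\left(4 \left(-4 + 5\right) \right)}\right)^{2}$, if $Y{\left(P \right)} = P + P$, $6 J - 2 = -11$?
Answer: $\frac{121}{4} \approx 30.25$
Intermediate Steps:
$J = - \frac{3}{2}$ ($J = \frac{1}{3} + \frac{1}{6} \left(-11\right) = \frac{1}{3} - \frac{11}{6} = - \frac{3}{2} \approx -1.5$)
$Y{\left(P \right)} = 2 P$
$D{\left(F \right)} = - \frac{3}{2}$
$\left(Y{\left(3 - 5 \right)} + D{\left(4 \left(-4 + 5\right) \right)}\right)^{2} = \left(2 \left(3 - 5\right) - \frac{3}{2}\right)^{2} = \left(2 \left(-2\right) - \frac{3}{2}\right)^{2} = \left(-4 - \frac{3}{2}\right)^{2} = \left(- \frac{11}{2}\right)^{2} = \frac{121}{4}$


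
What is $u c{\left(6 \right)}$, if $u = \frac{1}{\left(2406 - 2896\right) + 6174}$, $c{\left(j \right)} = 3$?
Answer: $\frac{3}{5684} \approx 0.0005278$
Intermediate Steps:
$u = \frac{1}{5684}$ ($u = \frac{1}{\left(2406 - 2896\right) + 6174} = \frac{1}{-490 + 6174} = \frac{1}{5684} \approx 0.00017593$)
$u c{\left(6 \right)} = \frac{1}{5684} \cdot 3 = \frac{3}{5684}$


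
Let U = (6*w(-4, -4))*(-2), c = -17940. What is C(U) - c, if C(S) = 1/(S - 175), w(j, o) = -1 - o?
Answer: 3785339/211 ≈ 17940.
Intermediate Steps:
U = -36 (U = (6*(-1 - 1*(-4)))*(-2) = (6*(-1 + 4))*(-2) = (6*3)*(-2) = 18*(-2) = -36)
C(S) = 1/(-175 + S)
C(U) - c = 1/(-175 - 36) - 1*(-17940) = 1/(-211) + 17940 = -1/211 + 17940 = 3785339/211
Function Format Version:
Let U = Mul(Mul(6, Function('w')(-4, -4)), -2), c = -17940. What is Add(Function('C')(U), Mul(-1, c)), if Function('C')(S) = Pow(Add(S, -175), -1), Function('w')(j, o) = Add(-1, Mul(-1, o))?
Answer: Rational(3785339, 211) ≈ 17940.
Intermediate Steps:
U = -36 (U = Mul(Mul(6, Add(-1, Mul(-1, -4))), -2) = Mul(Mul(6, Add(-1, 4)), -2) = Mul(Mul(6, 3), -2) = Mul(18, -2) = -36)
Function('C')(S) = Pow(Add(-175, S), -1)
Add(Function('C')(U), Mul(-1, c)) = Add(Pow(Add(-175, -36), -1), Mul(-1, -17940)) = Add(Pow(-211, -1), 17940) = Add(Rational(-1, 211), 17940) = Rational(3785339, 211)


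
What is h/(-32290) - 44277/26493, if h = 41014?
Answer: -419381372/142576495 ≈ -2.9414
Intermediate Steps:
h/(-32290) - 44277/26493 = 41014/(-32290) - 44277/26493 = 41014*(-1/32290) - 44277*1/26493 = -20507/16145 - 14759/8831 = -419381372/142576495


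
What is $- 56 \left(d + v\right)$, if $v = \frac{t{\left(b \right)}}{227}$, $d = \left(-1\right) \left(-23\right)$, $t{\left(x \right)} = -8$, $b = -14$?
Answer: $- \frac{291928}{227} \approx -1286.0$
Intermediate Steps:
$d = 23$
$v = - \frac{8}{227} \approx -0.035242$
$- 56 \left(d + v\right) = - 56 \left(23 - \frac{8}{227}\right) = \left(-56\right) \frac{5213}{227} = - \frac{291928}{227}$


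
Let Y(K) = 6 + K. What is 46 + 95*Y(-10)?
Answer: -334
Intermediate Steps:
46 + 95*Y(-10) = 46 + 95*(6 - 10) = 46 + 95*(-4) = 46 - 380 = -334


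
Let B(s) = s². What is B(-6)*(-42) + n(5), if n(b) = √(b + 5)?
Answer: -1512 + √10 ≈ -1508.8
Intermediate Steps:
n(b) = √(5 + b)
B(-6)*(-42) + n(5) = (-6)²*(-42) + √(5 + 5) = 36*(-42) + √10 = -1512 + √10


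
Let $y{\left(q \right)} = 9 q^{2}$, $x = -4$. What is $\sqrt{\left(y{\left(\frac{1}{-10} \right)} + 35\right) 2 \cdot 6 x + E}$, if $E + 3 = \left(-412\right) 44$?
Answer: $\frac{i \sqrt{495383}}{5} \approx 140.77 i$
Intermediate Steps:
$E = -18131$ ($E = -3 - 18128 = -18131$)
$\sqrt{\left(y{\left(\frac{1}{-10} \right)} + 35\right) 2 \cdot 6 x + E} = \sqrt{\left(9 \left(\frac{1}{-10}\right)^{2} + 35\right) 2 \cdot 6 \left(-4\right) - 18131} = \sqrt{\left(9 \left(- \frac{1}{10}\right)^{2} + 35\right) 12 \left(-4\right) - 18131} = \sqrt{\left(9 \cdot \frac{1}{100} + 35\right) \left(-48\right) - 18131} = \sqrt{\left(\frac{9}{100} + 35\right) \left(-48\right) - 18131} = \sqrt{\frac{3509}{100} \left(-48\right) - 18131} = \sqrt{- \frac{42108}{25} - 18131} = \sqrt{- \frac{495383}{25}} = \frac{i \sqrt{495383}}{5}$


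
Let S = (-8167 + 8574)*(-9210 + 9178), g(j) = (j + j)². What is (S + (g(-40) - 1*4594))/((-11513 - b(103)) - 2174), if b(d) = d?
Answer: 5609/6895 ≈ 0.81349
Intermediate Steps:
g(j) = 4*j² (g(j) = (2*j)² = 4*j²)
S = -13024 (S = 407*(-32) = -13024)
(S + (g(-40) - 1*4594))/((-11513 - b(103)) - 2174) = (-13024 + (4*(-40)² - 1*4594))/((-11513 - 1*103) - 2174) = (-13024 + (4*1600 - 4594))/((-11513 - 103) - 2174) = (-13024 + (6400 - 4594))/(-11616 - 2174) = (-13024 + 1806)/(-13790) = -11218*(-1/13790) = 5609/6895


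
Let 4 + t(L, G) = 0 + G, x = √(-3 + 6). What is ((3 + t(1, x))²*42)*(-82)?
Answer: -13776 + 6888*√3 ≈ -1845.6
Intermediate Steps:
x = √3 ≈ 1.7320
t(L, G) = -4 + G (t(L, G) = -4 + (0 + G) = -4 + G)
((3 + t(1, x))²*42)*(-82) = ((3 + (-4 + √3))²*42)*(-82) = ((-1 + √3)²*42)*(-82) = (42*(-1 + √3)²)*(-82) = -3444*(-1 + √3)²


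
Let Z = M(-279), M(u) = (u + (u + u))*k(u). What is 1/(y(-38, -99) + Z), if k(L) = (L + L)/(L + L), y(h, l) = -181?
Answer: -1/1018 ≈ -0.00098232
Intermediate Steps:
k(L) = 1 (k(L) = (2*L)/((2*L)) = (2*L)*(1/(2*L)) = 1)
M(u) = 3*u (M(u) = (u + (u + u))*1 = (u + 2*u)*1 = (3*u)*1 = 3*u)
Z = -837 (Z = 3*(-279) = -837)
1/(y(-38, -99) + Z) = 1/(-181 - 837) = 1/(-1018) = -1/1018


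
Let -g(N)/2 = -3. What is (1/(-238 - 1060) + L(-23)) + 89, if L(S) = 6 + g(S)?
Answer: 131097/1298 ≈ 101.00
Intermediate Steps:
g(N) = 6 (g(N) = -2*(-3) = 6)
L(S) = 12 (L(S) = 6 + 6 = 12)
(1/(-238 - 1060) + L(-23)) + 89 = (1/(-238 - 1060) + 12) + 89 = (1/(-1298) + 12) + 89 = (-1/1298 + 12) + 89 = 15575/1298 + 89 = 131097/1298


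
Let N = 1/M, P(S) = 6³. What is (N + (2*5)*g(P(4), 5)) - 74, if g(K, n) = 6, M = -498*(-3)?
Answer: -20915/1494 ≈ -13.999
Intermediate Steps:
M = 1494
P(S) = 216
N = 1/1494 ≈ 0.00066934
(N + (2*5)*g(P(4), 5)) - 74 = (1/1494 + (2*5)*6) - 74 = (1/1494 + 10*6) - 74 = (1/1494 + 60) - 74 = 89641/1494 - 74 = -20915/1494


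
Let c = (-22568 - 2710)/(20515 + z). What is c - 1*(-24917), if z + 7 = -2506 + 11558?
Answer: 368260621/14780 ≈ 24916.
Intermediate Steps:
z = 9045 (z = -7 + (-2506 + 11558) = -7 + 9052 = 9045)
c = -12639/14780 (c = (-22568 - 2710)/(20515 + 9045) = -25278/29560 = -25278*1/29560 = -12639/14780 ≈ -0.85514)
c - 1*(-24917) = -12639/14780 - 1*(-24917) = -12639/14780 + 24917 = 368260621/14780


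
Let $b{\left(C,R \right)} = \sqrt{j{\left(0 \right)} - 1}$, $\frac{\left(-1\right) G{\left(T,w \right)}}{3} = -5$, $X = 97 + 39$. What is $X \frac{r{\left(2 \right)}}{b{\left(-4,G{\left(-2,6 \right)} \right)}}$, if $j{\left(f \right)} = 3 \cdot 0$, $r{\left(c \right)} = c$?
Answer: $- 272 i \approx - 272.0 i$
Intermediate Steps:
$X = 136$
$j{\left(f \right)} = 0$
$G{\left(T,w \right)} = 15$ ($G{\left(T,w \right)} = \left(-3\right) \left(-5\right) = 15$)
$b{\left(C,R \right)} = i$ ($b{\left(C,R \right)} = \sqrt{0 - 1} = \sqrt{-1} = i$)
$X \frac{r{\left(2 \right)}}{b{\left(-4,G{\left(-2,6 \right)} \right)}} = 136 \frac{2}{i} = 136 \cdot 2 \left(- i\right) = 136 \left(- 2 i\right) = - 272 i$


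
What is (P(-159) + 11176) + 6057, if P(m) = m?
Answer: 17074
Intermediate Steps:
(P(-159) + 11176) + 6057 = (-159 + 11176) + 6057 = 11017 + 6057 = 17074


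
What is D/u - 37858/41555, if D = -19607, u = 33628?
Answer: -298265387/199630220 ≈ -1.4941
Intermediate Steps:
D/u - 37858/41555 = -19607/33628 - 37858/41555 = -19607*1/33628 - 37858*1/41555 = -2801/4804 - 37858/41555 = -298265387/199630220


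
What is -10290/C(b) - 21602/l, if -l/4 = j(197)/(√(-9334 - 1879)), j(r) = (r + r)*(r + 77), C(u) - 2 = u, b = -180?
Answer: 5145/89 + 10801*I*√11213/215912 ≈ 57.809 + 5.2972*I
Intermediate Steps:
C(u) = 2 + u
j(r) = 2*r*(77 + r) (j(r) = (2*r)*(77 + r) = 2*r*(77 + r))
l = 431824*I*√11213/11213 (l = -4*2*197*(77 + 197)/(√(-9334 - 1879)) = -4*2*197*274/(√(-11213)) = -431824/(I*√11213) = -431824*(-I*√11213/11213) = -(-431824)*I*√11213/11213 = 431824*I*√11213/11213 ≈ 4078.0*I)
-10290/C(b) - 21602/l = -10290/(2 - 180) - 21602*(-I*√11213/431824) = -10290/(-178) - (-10801)*I*√11213/215912 = -10290*(-1/178) + 10801*I*√11213/215912 = 5145/89 + 10801*I*√11213/215912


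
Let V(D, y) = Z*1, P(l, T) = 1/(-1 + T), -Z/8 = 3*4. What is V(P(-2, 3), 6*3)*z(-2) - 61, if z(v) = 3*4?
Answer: -1213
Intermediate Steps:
Z = -96 (Z = -24*4 = -8*12 = -96)
z(v) = 12
V(D, y) = -96 (V(D, y) = -96*1 = -96)
V(P(-2, 3), 6*3)*z(-2) - 61 = -96*12 - 61 = -1152 - 61 = -1213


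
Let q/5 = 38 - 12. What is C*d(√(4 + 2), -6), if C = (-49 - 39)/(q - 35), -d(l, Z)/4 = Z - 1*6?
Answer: -4224/95 ≈ -44.463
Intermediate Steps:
q = 130 (q = 5*(38 - 12) = 5*26 = 130)
d(l, Z) = 24 - 4*Z (d(l, Z) = -4*(Z - 1*6) = -4*(Z - 6) = -4*(-6 + Z) = 24 - 4*Z)
C = -88/95 (C = (-49 - 39)/(130 - 35) = -88/95 ≈ -0.92632)
C*d(√(4 + 2), -6) = -88*(24 - 4*(-6))/95 = -88*(24 + 24)/95 = -88/95*48 = -4224/95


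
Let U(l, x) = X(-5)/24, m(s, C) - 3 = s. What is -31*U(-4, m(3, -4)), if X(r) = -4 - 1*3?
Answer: 217/24 ≈ 9.0417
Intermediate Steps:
X(r) = -7 (X(r) = -4 - 3 = -7)
m(s, C) = 3 + s
U(l, x) = -7/24
-31*U(-4, m(3, -4)) = -31*(-7/24) = 217/24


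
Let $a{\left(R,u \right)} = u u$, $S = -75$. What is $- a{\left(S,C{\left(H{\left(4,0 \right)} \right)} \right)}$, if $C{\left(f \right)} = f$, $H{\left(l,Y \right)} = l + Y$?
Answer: $-16$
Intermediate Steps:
$H{\left(l,Y \right)} = Y + l$
$a{\left(R,u \right)} = u^{2}$
$- a{\left(S,C{\left(H{\left(4,0 \right)} \right)} \right)} = - \left(0 + 4\right)^{2} = - 4^{2} = \left(-1\right) 16 = -16$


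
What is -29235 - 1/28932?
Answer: -845827021/28932 ≈ -29235.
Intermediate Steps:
-29235 - 1/28932 = -845827021/28932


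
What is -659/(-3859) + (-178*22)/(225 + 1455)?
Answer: -3501181/1620780 ≈ -2.1602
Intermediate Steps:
-659/(-3859) + (-178*22)/(225 + 1455) = -659*(-1/3859) - 3916/1680 = 659/3859 - 3916*1/1680 = 659/3859 - 979/420 = -3501181/1620780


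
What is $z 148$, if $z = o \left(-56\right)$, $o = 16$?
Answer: $-132608$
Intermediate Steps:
$z = -896$ ($z = 16 \left(-56\right) = -896$)
$z 148 = \left(-896\right) 148 = -132608$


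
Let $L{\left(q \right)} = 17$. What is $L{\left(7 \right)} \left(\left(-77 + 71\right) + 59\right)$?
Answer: $901$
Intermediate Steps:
$L{\left(7 \right)} \left(\left(-77 + 71\right) + 59\right) = 17 \left(\left(-77 + 71\right) + 59\right) = 17 \left(-6 + 59\right) = 17 \cdot 53 = 901$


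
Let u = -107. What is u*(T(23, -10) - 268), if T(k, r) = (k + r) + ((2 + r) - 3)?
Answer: 28462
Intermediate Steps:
T(k, r) = -1 + k + 2*r (T(k, r) = (k + r) + (-1 + r) = -1 + k + 2*r)
u*(T(23, -10) - 268) = -107*((-1 + 23 + 2*(-10)) - 268) = -107*((-1 + 23 - 20) - 268) = -107*(2 - 268) = -107*(-266) = 28462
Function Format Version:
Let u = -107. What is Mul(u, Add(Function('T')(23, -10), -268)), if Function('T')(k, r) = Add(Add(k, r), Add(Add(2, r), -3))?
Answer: 28462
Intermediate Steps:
Function('T')(k, r) = Add(-1, k, Mul(2, r)) (Function('T')(k, r) = Add(Add(k, r), Add(-1, r)) = Add(-1, k, Mul(2, r)))
Mul(u, Add(Function('T')(23, -10), -268)) = Mul(-107, Add(Add(-1, 23, Mul(2, -10)), -268)) = Mul(-107, Add(Add(-1, 23, -20), -268)) = Mul(-107, Add(2, -268)) = Mul(-107, -266) = 28462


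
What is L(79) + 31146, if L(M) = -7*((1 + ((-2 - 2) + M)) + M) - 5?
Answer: 30056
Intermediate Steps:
L(M) = 16 - 14*M (L(M) = -7*((1 + (-4 + M)) + M) - 5 = -7*((-3 + M) + M) - 5 = -7*(-3 + 2*M) - 5 = (21 - 14*M) - 5 = 16 - 14*M)
L(79) + 31146 = (16 - 14*79) + 31146 = (16 - 1106) + 31146 = -1090 + 31146 = 30056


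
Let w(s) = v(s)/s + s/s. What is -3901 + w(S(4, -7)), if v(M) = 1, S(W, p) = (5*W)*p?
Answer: -546001/140 ≈ -3900.0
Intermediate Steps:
S(W, p) = 5*W*p
w(s) = 1 + 1/s (w(s) = 1/s + s/s = 1/s + 1 = 1 + 1/s)
-3901 + w(S(4, -7)) = -3901 + (1 + 5*4*(-7))/((5*4*(-7))) = -3901 + (1 - 140)/(-140) = -3901 - 1/140*(-139) = -3901 + 139/140 = -546001/140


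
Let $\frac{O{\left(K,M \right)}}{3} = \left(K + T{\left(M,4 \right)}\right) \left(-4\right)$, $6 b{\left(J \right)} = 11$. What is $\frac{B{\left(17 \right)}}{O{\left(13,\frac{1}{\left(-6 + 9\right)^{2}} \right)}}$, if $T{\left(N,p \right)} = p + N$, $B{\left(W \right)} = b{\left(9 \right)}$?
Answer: $- \frac{1}{112} \approx -0.0089286$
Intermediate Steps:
$b{\left(J \right)} = \frac{11}{6}$ ($b{\left(J \right)} = \frac{1}{6} \cdot 11 = \frac{11}{6}$)
$B{\left(W \right)} = \frac{11}{6}$
$T{\left(N,p \right)} = N + p$
$O{\left(K,M \right)} = -48 - 12 K - 12 M$ ($O{\left(K,M \right)} = 3 \left(K + \left(M + 4\right)\right) \left(-4\right) = 3 \left(K + \left(4 + M\right)\right) \left(-4\right) = 3 \left(4 + K + M\right) \left(-4\right) = 3 \left(-16 - 4 K - 4 M\right) = -48 - 12 K - 12 M$)
$\frac{B{\left(17 \right)}}{O{\left(13,\frac{1}{\left(-6 + 9\right)^{2}} \right)}} = \frac{11}{6 \left(-48 - 156 - \frac{12}{\left(-6 + 9\right)^{2}}\right)} = \frac{11}{6 \left(-48 - 156 - \frac{12}{3^{2}}\right)} = \frac{11}{6 \left(-48 - 156 - \frac{12}{9}\right)} = \frac{11}{6 \left(-48 - 156 - \frac{4}{3}\right)} = \frac{11}{6 \left(- \frac{616}{3}\right)} = \frac{11}{6} \left(- \frac{3}{616}\right) = - \frac{1}{112}$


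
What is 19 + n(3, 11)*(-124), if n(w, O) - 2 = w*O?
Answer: -4321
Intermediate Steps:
n(w, O) = 2 + O*w (n(w, O) = 2 + w*O = 2 + O*w)
19 + n(3, 11)*(-124) = 19 + (2 + 11*3)*(-124) = 19 + (2 + 33)*(-124) = 19 + 35*(-124) = 19 - 4340 = -4321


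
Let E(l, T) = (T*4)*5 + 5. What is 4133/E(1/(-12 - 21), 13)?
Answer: 4133/265 ≈ 15.596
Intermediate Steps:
E(l, T) = 5 + 20*T (E(l, T) = (4*T)*5 + 5 = 20*T + 5 = 5 + 20*T)
4133/E(1/(-12 - 21), 13) = 4133/(5 + 20*13) = 4133/(5 + 260) = 4133/265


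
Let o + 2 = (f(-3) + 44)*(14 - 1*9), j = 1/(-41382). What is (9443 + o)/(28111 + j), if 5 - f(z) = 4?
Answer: 399998412/1163289401 ≈ 0.34385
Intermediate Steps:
f(z) = 1 (f(z) = 5 - 1*4 = 5 - 4 = 1)
j = -1/41382 ≈ -2.4165e-5
o = 223 (o = -2 + (1 + 44)*(14 - 1*9) = -2 + 45*(14 - 9) = -2 + 45*5 = -2 + 225 = 223)
(9443 + o)/(28111 + j) = (9443 + 223)/(28111 - 1/41382) = 9666/(1163289401/41382) = 9666*(41382/1163289401) = 399998412/1163289401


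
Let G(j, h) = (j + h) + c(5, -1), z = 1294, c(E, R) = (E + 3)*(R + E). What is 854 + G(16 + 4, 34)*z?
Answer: 112138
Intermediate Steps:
c(E, R) = (3 + E)*(E + R)
G(j, h) = 32 + h + j (G(j, h) = (j + h) + (5**2 + 3*5 + 3*(-1) + 5*(-1)) = (h + j) + (25 + 15 - 3 - 5) = (h + j) + 32 = 32 + h + j)
854 + G(16 + 4, 34)*z = 854 + (32 + 34 + (16 + 4))*1294 = 854 + (32 + 34 + 20)*1294 = 854 + 86*1294 = 854 + 111284 = 112138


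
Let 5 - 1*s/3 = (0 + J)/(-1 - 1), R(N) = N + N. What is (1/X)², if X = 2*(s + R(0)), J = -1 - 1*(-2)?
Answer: 1/1089 ≈ 0.00091827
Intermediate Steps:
R(N) = 2*N
J = 1 (J = -1 + 2 = 1)
s = 33/2 (s = 15 - 3*(0 + 1)/(-1 - 1) = 15 - 3/(-2) = 15 - 3*(-1)/2 = 15 - 3*(-½) = 15 + 3/2 = 33/2 ≈ 16.500)
X = 33 (X = 2*(33/2 + 2*0) = 2*(33/2 + 0) = 2*(33/2) = 33)
(1/X)² = (1/33)² = 1/1089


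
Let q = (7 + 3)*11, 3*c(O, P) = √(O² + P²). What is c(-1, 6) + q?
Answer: 110 + √37/3 ≈ 112.03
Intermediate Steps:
c(O, P) = √(O² + P²)/3
q = 110 (q = 10*11 = 110)
c(-1, 6) + q = √((-1)² + 6²)/3 + 110 = √(1 + 36)/3 + 110 = √37/3 + 110 = 110 + √37/3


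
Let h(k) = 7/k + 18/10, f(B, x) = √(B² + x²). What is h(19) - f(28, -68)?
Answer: 206/95 - 52*√2 ≈ -71.371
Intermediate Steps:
h(k) = 9/5 + 7/k (h(k) = 7/k + 18*(⅒) = 7/k + 9/5 = 9/5 + 7/k)
h(19) - f(28, -68) = (9/5 + 7/19) - √(28² + (-68)²) = (9/5 + 7*(1/19)) - √(784 + 4624) = (9/5 + 7/19) - √5408 = 206/95 - 52*√2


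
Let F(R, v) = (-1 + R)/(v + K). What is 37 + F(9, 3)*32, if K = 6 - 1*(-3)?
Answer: 175/3 ≈ 58.333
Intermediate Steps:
K = 9 (K = 6 + 3 = 9)
F(R, v) = (-1 + R)/(9 + v) (F(R, v) = (-1 + R)/(v + 9) = (-1 + R)/(9 + v))
37 + F(9, 3)*32 = 37 + ((-1 + 9)/(9 + 3))*32 = 37 + (8/12)*32 = 37 + ((1/12)*8)*32 = 37 + (⅔)*32 = 37 + 64/3 = 175/3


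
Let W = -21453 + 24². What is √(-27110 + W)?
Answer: I*√47987 ≈ 219.06*I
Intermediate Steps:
W = -20877 (W = -21453 + 576 = -20877)
√(-27110 + W) = √(-27110 - 20877) = √(-47987) = I*√47987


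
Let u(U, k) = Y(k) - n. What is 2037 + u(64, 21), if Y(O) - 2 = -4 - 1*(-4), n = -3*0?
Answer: 2039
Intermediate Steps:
n = 0
Y(O) = 2 (Y(O) = 2 + (-4 - 1*(-4)) = 2 + (-4 + 4) = 2 + 0 = 2)
u(U, k) = 2 (u(U, k) = 2 - 1*0 = 2 + 0 = 2)
2037 + u(64, 21) = 2037 + 2 = 2039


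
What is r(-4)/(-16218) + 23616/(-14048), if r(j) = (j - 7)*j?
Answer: -5994100/3559851 ≈ -1.6838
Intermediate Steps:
r(j) = j*(-7 + j) (r(j) = (-7 + j)*j = j*(-7 + j))
r(-4)/(-16218) + 23616/(-14048) = -4*(-7 - 4)/(-16218) + 23616/(-14048) = -4*(-11)*(-1/16218) + 23616*(-1/14048) = 44*(-1/16218) - 738/439 = -22/8109 - 738/439 = -5994100/3559851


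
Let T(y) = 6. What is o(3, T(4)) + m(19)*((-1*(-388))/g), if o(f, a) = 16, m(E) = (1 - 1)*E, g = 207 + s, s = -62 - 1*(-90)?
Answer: 16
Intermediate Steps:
s = 28 (s = -62 + 90 = 28)
g = 235 (g = 207 + 28 = 235)
m(E) = 0 (m(E) = 0*E = 0)
o(3, T(4)) + m(19)*((-1*(-388))/g) = 16 + 0*(-1*(-388)/235) = 16 + 0*(388*(1/235)) = 16 + 0*(388/235) = 16 + 0 = 16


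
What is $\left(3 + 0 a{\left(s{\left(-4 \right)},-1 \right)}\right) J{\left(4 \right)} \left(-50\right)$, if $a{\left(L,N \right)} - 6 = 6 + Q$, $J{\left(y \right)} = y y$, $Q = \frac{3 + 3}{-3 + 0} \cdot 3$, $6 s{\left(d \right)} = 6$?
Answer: $-2400$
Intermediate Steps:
$s{\left(d \right)} = 1$ ($s{\left(d \right)} = \frac{1}{6} \cdot 6 = 1$)
$Q = -6$ ($Q = \frac{6}{-3} \cdot 3 = 6 \left(- \frac{1}{3}\right) 3 = \left(-2\right) 3 = -6$)
$J{\left(y \right)} = y^{2}$
$a{\left(L,N \right)} = 6$ ($a{\left(L,N \right)} = 6 + \left(6 - 6\right) = 6 + 0 = 6$)
$\left(3 + 0 a{\left(s{\left(-4 \right)},-1 \right)}\right) J{\left(4 \right)} \left(-50\right) = \left(3 + 0 \cdot 6\right) 4^{2} \left(-50\right) = \left(3 + 0\right) 16 \left(-50\right) = 3 \cdot 16 \left(-50\right) = 48 \left(-50\right) = -2400$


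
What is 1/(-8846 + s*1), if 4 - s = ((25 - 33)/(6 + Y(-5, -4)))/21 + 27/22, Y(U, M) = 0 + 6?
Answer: -1386/12256669 ≈ -0.00011308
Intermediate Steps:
Y(U, M) = 6
s = 3887/1386 (s = 4 - (((25 - 33)/(6 + 6))/21 + 27/22) = 4 - (-8/12*(1/21) + 27*(1/22)) = 4 - (-8*1/12*(1/21) + 27/22) = 4 - (-⅔*1/21 + 27/22) = 4 - (-2/63 + 27/22) = 4 - 1*1657/1386 = 4 - 1657/1386 = 3887/1386 ≈ 2.8045)
1/(-8846 + s*1) = 1/(-8846 + (3887/1386)*1) = 1/(-8846 + 3887/1386) = 1/(-12256669/1386) = -1386/12256669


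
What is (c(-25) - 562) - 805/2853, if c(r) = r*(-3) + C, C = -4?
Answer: -1401628/2853 ≈ -491.28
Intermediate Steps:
c(r) = -4 - 3*r (c(r) = r*(-3) - 4 = -3*r - 4 = -4 - 3*r)
(c(-25) - 562) - 805/2853 = ((-4 - 3*(-25)) - 562) - 805/2853 = ((-4 + 75) - 562) - 805*1/2853 = (71 - 562) - 805/2853 = -491 - 805/2853 = -1401628/2853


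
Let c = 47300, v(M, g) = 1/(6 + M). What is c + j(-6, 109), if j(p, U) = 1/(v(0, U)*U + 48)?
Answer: 18778106/397 ≈ 47300.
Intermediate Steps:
j(p, U) = 1/(48 + U/6) (j(p, U) = 1/(U/(6 + 0) + 48) = 1/(U/6 + 48) = 1/(48 + U/6))
c + j(-6, 109) = 47300 + 6/(288 + 109) = 47300 + 6/397 = 18778106/397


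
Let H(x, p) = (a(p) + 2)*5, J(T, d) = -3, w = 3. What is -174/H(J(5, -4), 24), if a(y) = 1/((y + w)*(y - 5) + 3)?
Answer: -89784/5165 ≈ -17.383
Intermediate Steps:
a(y) = 1/(3 + (-5 + y)*(3 + y)) (a(y) = 1/((y + 3)*(y - 5) + 3) = 1/((3 + y)*(-5 + y) + 3) = 1/((-5 + y)*(3 + y) + 3) = 1/(3 + (-5 + y)*(3 + y)))
H(x, p) = 10 + 5/(-12 + p**2 - 2*p) (H(x, p) = (1/(-12 + p**2 - 2*p) + 2)*5 = (2 + 1/(-12 + p**2 - 2*p))*5 = 10 + 5/(-12 + p**2 - 2*p))
-174/H(J(5, -4), 24) = -174*(12 - 1*24**2 + 2*24)/(5*(23 - 2*24**2 + 4*24)) = -174*(12 - 1*576 + 48)/(5*(23 - 2*576 + 96)) = -174*(12 - 576 + 48)/(5*(23 - 1152 + 96)) = -174/(5*(-1033)/(-516)) = -174/(5*(-1/516)*(-1033)) = -174/5165/516 = -174*516/5165 = -89784/5165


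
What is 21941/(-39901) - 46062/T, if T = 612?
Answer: -102852653/1356634 ≈ -75.815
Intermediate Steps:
21941/(-39901) - 46062/T = 21941/(-39901) - 46062/612 = 21941*(-1/39901) - 46062*1/612 = -21941/39901 - 2559/34 = -102852653/1356634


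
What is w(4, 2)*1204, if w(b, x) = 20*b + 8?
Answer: 105952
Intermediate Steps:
w(b, x) = 8 + 20*b
w(4, 2)*1204 = (8 + 20*4)*1204 = (8 + 80)*1204 = 88*1204 = 105952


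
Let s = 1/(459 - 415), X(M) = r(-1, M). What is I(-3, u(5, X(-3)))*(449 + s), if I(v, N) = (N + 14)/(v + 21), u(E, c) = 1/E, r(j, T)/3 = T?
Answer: 1402747/3960 ≈ 354.23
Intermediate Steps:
r(j, T) = 3*T
X(M) = 3*M
I(v, N) = (14 + N)/(21 + v)
s = 1/44 ≈ 0.022727
I(-3, u(5, X(-3)))*(449 + s) = ((14 + 1/5)/(21 - 3))*(449 + 1/44) = ((14 + 1/5)/18)*(19757/44) = ((1/18)*(71/5))*(19757/44) = (71/90)*(19757/44) = 1402747/3960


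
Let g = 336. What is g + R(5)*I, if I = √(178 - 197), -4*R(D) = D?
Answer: 336 - 5*I*√19/4 ≈ 336.0 - 5.4486*I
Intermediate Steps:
R(D) = -D/4
I = I*√19 (I = √(-19) = I*√19 ≈ 4.3589*I)
g + R(5)*I = 336 + (-¼*5)*(I*√19) = 336 - 5*I*√19/4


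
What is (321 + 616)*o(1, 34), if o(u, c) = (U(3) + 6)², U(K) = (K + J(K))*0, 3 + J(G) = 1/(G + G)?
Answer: 33732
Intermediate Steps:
J(G) = -3 + 1/(2*G) (J(G) = -3 + 1/(G + G) = -3 + 1/(2*G))
U(K) = 0 (U(K) = (K + (-3 + 1/(2*K)))*0 = (-3 + K + 1/(2*K))*0 = 0)
o(u, c) = 36 (o(u, c) = (0 + 6)² = 6² = 36)
(321 + 616)*o(1, 34) = (321 + 616)*36 = 937*36 = 33732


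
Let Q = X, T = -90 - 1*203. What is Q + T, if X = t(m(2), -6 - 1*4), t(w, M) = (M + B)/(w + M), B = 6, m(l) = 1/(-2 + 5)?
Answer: -8485/29 ≈ -292.59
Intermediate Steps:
m(l) = 1/3
T = -293 (T = -90 - 203 = -293)
t(w, M) = (6 + M)/(M + w) (t(w, M) = (M + 6)/(w + M) = (6 + M)/(M + w))
X = 12/29 (X = (6 + (-6 - 1*4))/((-6 - 1*4) + 1/3) = (6 + (-6 - 4))/((-6 - 4) + 1/3) = (6 - 10)/(-10 + 1/3) = -4/(-29/3) = -3/29*(-4) = 12/29 ≈ 0.41379)
Q = 12/29 ≈ 0.41379
Q + T = 12/29 - 293 = -8485/29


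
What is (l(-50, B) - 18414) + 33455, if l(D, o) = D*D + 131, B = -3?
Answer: 17672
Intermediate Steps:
l(D, o) = 131 + D² (l(D, o) = D² + 131 = 131 + D²)
(l(-50, B) - 18414) + 33455 = ((131 + (-50)²) - 18414) + 33455 = ((131 + 2500) - 18414) + 33455 = (2631 - 18414) + 33455 = -15783 + 33455 = 17672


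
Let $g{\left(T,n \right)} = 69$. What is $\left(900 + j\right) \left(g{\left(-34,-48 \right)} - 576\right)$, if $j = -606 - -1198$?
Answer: $-756444$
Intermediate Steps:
$j = 592$ ($j = -606 + 1198 = 592$)
$\left(900 + j\right) \left(g{\left(-34,-48 \right)} - 576\right) = \left(900 + 592\right) \left(69 - 576\right) = 1492 \left(-507\right) = -756444$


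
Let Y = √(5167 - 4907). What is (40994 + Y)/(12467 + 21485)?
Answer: 20497/16976 + √65/16976 ≈ 1.2079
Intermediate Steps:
Y = 2*√65 (Y = √260 = 2*√65 ≈ 16.125)
(40994 + Y)/(12467 + 21485) = (40994 + 2*√65)/(12467 + 21485) = (40994 + 2*√65)/33952 = (40994 + 2*√65)*(1/33952) = 20497/16976 + √65/16976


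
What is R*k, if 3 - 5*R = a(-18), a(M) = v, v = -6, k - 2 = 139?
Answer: 1269/5 ≈ 253.80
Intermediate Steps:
k = 141 (k = 2 + 139 = 141)
a(M) = -6
R = 9/5 (R = ⅗ - ⅕*(-6) = ⅗ + 6/5 = 9/5 ≈ 1.8000)
R*k = (9/5)*141 = 1269/5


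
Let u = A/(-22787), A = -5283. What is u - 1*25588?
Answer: -583068473/22787 ≈ -25588.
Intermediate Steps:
u = 5283/22787 (u = -5283/(-22787) = -5283*(-1/22787) = 5283/22787 ≈ 0.23184)
u - 1*25588 = 5283/22787 - 1*25588 = 5283/22787 - 25588 = -583068473/22787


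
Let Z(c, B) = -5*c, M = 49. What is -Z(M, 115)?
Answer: 245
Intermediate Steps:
-Z(M, 115) = -(-5)*49 = -1*(-245) = 245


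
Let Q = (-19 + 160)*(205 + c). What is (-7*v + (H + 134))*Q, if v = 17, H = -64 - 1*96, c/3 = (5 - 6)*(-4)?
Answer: -4436565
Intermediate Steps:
c = 12 (c = 3*((5 - 6)*(-4)) = 3*(-1*(-4)) = 3*4 = 12)
H = -160 (H = -64 - 96 = -160)
Q = 30597 (Q = (-19 + 160)*(205 + 12) = 141*217 = 30597)
(-7*v + (H + 134))*Q = (-7*17 + (-160 + 134))*30597 = (-119 - 26)*30597 = -145*30597 = -4436565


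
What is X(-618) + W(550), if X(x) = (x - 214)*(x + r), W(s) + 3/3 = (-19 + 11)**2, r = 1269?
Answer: -541569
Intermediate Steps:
W(s) = 63 (W(s) = -1 + (-19 + 11)**2 = -1 + (-8)**2 = -1 + 64 = 63)
X(x) = (-214 + x)*(1269 + x) (X(x) = (x - 214)*(x + 1269) = (-214 + x)*(1269 + x))
X(-618) + W(550) = (-271566 + (-618)**2 + 1055*(-618)) + 63 = (-271566 + 381924 - 651990) + 63 = -541632 + 63 = -541569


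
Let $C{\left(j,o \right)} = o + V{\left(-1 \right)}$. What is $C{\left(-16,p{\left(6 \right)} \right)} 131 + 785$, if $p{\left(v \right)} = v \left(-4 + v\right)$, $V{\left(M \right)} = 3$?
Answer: $2750$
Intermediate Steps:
$C{\left(j,o \right)} = 3 + o$ ($C{\left(j,o \right)} = o + 3 = 3 + o$)
$C{\left(-16,p{\left(6 \right)} \right)} 131 + 785 = \left(3 + 6 \left(-4 + 6\right)\right) 131 + 785 = \left(3 + 6 \cdot 2\right) 131 + 785 = \left(3 + 12\right) 131 + 785 = 15 \cdot 131 + 785 = 1965 + 785 = 2750$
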